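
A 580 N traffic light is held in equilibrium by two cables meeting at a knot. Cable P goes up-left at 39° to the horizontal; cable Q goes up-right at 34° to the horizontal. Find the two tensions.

T_P = 502.8 N, T_Q = 471.3 N

ΣF_x = 0: −T_P·cos39° + T_Q·cos34° = 0 → T_Q = 0.937407·T_P.
ΣF_y = 0: T_P·sin39° + T_Q·sin34° = 580.
Substitute: T_P·(0.62932 + 0.937407·0.559193) = 580 → T_P = 502.813 ≈ 502.8 N.
Then T_Q = 0.937407 × 502.813 = 471.3 N.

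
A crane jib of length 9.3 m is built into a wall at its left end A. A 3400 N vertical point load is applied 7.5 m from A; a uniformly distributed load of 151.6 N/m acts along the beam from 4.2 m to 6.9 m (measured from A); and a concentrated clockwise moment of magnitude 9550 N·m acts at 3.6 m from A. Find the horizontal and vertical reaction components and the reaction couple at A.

Resultant of the distributed load: 151.6 × 2.7 = 409.32 N at 5.55 m from A.
ΣF_x = 0: A_x = 0.
ΣF_y = 0: A_y − 3400 − 151.6·2.7 = 0 → A_y = 3809 N.
ΣM about A: M_A − 3400·7.5 − (151.6·2.7)·5.55 − 9550 = 0 → M_A = 37320 N·m.

A_x = 0, A_y = 3809 N, M_A = 37320 N·m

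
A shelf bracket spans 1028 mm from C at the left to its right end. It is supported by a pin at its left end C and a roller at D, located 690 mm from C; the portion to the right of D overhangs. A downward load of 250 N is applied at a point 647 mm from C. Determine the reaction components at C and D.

ΣM about C: D_y·690 − 250·647 = 0 → D_y = 161750/690 = 234.42 ≈ 234.4 N.
ΣF_y = 0: C_y + 234.42 − 250 = 0 → C_y = 15.58 N.
ΣF_x = 0: no horizontal applied forces, so C_x = 0.

C_x = 0, C_y = 15.58 N, D_y = 234.4 N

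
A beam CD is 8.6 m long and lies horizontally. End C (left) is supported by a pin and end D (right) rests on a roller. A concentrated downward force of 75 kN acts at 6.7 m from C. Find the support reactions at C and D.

Taking moments about C: D_y·8.6 − 75·6.7 = 0 → D_y = 502.5/8.6 = 58.4302 ≈ 58.43 kN.
ΣF_y = 0: C_y + 58.4302 − 75 = 0 → C_y = 16.57 kN.
ΣF_x = 0: no horizontal applied forces, so C_x = 0.

C_x = 0, C_y = 16.57 kN, D_y = 58.43 kN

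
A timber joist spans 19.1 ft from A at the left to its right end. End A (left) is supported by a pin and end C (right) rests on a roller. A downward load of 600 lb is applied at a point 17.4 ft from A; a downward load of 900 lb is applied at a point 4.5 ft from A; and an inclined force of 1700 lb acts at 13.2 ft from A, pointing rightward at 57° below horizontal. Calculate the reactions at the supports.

A_x = -925.9 lb, A_y = 1182 lb, C_y = 1744 lb

ΣM about A: C_y·19.1 − 600·17.4 − 900·4.5 − 1700·sin57°·13.2 = 0 → C_y = 33309.8/19.1 = 1743.97 ≈ 1744 lb.
ΣF_y = 0: A_y + 1743.97 − 600 − 900 − 1700·sin57° = 0 → A_y = 1182 lb.
ΣF_x = 0: A_x + 1700·cos57° = 0 → A_x = -925.9 lb.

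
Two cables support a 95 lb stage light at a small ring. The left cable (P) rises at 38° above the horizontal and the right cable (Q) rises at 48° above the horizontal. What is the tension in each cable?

T_P = 63.72 lb, T_Q = 75.04 lb

ΣF_x = 0: −T_P·cos38° + T_Q·cos48° = 0 → T_Q = 1.17766·T_P.
ΣF_y = 0: T_P·sin38° + T_Q·sin48° = 95.
Substitute: T_P·(0.615661 + 1.17766·0.743145) = 95 → T_P = 63.7228 ≈ 63.72 lb.
Then T_Q = 1.17766 × 63.7228 = 75.04 lb.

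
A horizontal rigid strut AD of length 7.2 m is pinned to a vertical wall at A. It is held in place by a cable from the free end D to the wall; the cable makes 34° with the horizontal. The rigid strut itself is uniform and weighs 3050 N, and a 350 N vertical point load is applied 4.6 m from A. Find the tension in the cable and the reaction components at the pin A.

ΣM about A: T·sin34°·7.2 − 3050·3.6 − 350·4.6 = 0 → T = 12590/(7.2·0.559193) = 3127.03 ≈ 3127 N.
ΣF_x = 0: A_x − T·cos34° = 0 → A_x = 3127.03 × 0.829038 = 2592 N.
ΣF_y = 0: A_y + T·sin34° − 3050 − 350 = 0 → A_y = 3400 − 3127.03 × 0.559193 = 1651 N.

T = 3127 N, A_x = 2592 N, A_y = 1651 N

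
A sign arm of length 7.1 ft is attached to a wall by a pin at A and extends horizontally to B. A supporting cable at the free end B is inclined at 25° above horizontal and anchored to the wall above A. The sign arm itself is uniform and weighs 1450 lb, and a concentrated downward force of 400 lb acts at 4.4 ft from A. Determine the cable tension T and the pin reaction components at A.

ΣM about A: T·sin25°·7.1 − 1450·3.55 − 400·4.4 = 0 → T = 6907.5/(7.1·0.422618) = 2302.05 ≈ 2302 lb.
ΣF_x = 0: A_x − T·cos25° = 0 → A_x = 2302.05 × 0.906308 = 2086 lb.
ΣF_y = 0: A_y + T·sin25° − 1450 − 400 = 0 → A_y = 1850 − 2302.05 × 0.422618 = 877.1 lb.

T = 2302 lb, A_x = 2086 lb, A_y = 877.1 lb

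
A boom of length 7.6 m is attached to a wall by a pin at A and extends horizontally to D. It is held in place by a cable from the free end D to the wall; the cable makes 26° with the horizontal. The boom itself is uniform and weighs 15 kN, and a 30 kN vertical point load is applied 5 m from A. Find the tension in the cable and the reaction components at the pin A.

ΣM about A: T·sin26°·7.6 − 15·3.8 − 30·5 = 0 → T = 207/(7.6·0.438371) = 62.1319 ≈ 62.13 kN.
ΣF_x = 0: A_x − T·cos26° = 0 → A_x = 62.1319 × 0.898794 = 55.84 kN.
ΣF_y = 0: A_y + T·sin26° − 15 − 30 = 0 → A_y = 45 − 62.1319 × 0.438371 = 17.76 kN.

T = 62.13 kN, A_x = 55.84 kN, A_y = 17.76 kN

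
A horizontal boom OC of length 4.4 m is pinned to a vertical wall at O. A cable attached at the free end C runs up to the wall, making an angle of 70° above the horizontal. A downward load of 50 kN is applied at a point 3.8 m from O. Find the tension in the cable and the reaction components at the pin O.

ΣM about O: T·sin70°·4.4 − 50·3.8 = 0 → T = 190/(4.4·0.939693) = 45.9531 ≈ 45.95 kN.
ΣF_x = 0: O_x − T·cos70° = 0 → O_x = 45.9531 × 0.34202 = 15.72 kN.
ΣF_y = 0: O_y + T·sin70° − 50 = 0 → O_y = 50 − 45.9531 × 0.939693 = 6.818 kN.

T = 45.95 kN, O_x = 15.72 kN, O_y = 6.818 kN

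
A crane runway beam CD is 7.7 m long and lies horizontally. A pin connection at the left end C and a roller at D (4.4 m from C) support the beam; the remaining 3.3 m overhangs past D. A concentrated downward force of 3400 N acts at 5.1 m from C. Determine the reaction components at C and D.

C_x = 0, C_y = -540.9 N, D_y = 3941 N

Taking moments about C: D_y·4.4 − 3400·5.1 = 0 → D_y = 17340/4.4 = 3940.91 ≈ 3941 N.
ΣF_y = 0: C_y + 3940.91 − 3400 = 0 → C_y = -540.9 N.
ΣF_x = 0: no horizontal applied forces, so C_x = 0.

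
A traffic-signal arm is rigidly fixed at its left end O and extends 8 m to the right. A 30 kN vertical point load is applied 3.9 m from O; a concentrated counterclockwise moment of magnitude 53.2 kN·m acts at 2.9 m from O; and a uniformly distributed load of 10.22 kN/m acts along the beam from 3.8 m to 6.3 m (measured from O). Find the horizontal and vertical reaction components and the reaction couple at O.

O_x = 0, O_y = 55.55 kN, M_O = 192.8 kN·m

Resultant of the distributed load: 10.22 × 2.5 = 25.55 kN at 5.05 m from O.
ΣF_x = 0: O_x = 0.
ΣF_y = 0: O_y − 30 − 10.22·2.5 = 0 → O_y = 55.55 kN.
ΣM about O: M_O − 30·3.9 + 53.2 − (10.22·2.5)·5.05 = 0 → M_O = 192.8 kN·m.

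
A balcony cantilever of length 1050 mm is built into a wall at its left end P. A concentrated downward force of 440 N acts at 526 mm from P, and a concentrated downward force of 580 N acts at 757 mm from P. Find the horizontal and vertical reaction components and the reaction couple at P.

P_x = 0, P_y = 1020 N, M_P = 670500 N·mm

ΣF_x = 0: P_x = 0.
ΣF_y = 0: P_y − 440 − 580 = 0 → P_y = 1020 N.
ΣM about P: M_P − 440·526 − 580·757 = 0 → M_P = 670500 N·mm.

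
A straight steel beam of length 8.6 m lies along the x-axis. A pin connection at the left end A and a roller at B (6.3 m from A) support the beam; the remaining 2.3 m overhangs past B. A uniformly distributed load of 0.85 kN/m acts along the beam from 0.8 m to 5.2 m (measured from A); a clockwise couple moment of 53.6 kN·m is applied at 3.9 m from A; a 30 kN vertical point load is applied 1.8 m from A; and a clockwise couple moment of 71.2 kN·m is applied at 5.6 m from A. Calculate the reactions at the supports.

A_x = 0, A_y = 3.578 kN, B_y = 30.16 kN

Resultant of the distributed load: 0.85 × 4.4 = 3.74 kN at 3 m from A.
Taking moments about A: B_y·6.3 − (0.85·4.4)·3 − 53.6 − 30·1.8 − 71.2 = 0 → B_y = 190.02/6.3 = 30.1619 ≈ 30.16 kN.
ΣF_y = 0: A_y + 30.1619 − 0.85·4.4 − 30 = 0 → A_y = 3.578 kN.
ΣF_x = 0: no horizontal applied forces, so A_x = 0.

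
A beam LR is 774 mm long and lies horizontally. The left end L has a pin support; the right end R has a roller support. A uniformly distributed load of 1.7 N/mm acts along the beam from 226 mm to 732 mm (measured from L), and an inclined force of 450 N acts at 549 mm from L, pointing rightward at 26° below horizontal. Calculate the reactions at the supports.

Resultant of the distributed load: 1.7 × 506 = 860.2 N at 479 mm from L.
Taking moments about L: R_y·774 − (1.7·506)·479 − 450·sin26°·549 = 0 → R_y = 520335/774 = 672.267 ≈ 672.3 N.
ΣF_y = 0: L_y + 672.267 − 1.7·506 − 450·sin26° = 0 → L_y = 385.2 N.
ΣF_x = 0: L_x + 450·cos26° = 0 → L_x = -404.5 N.

L_x = -404.5 N, L_y = 385.2 N, R_y = 672.3 N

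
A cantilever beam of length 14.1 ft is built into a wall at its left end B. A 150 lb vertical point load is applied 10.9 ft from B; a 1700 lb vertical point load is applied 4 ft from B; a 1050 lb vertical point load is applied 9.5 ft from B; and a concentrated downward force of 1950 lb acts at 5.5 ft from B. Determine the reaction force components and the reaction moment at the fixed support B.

B_x = 0, B_y = 4850 lb, M_B = 29140 lb·ft

ΣF_x = 0: B_x = 0.
ΣF_y = 0: B_y − 150 − 1700 − 1050 − 1950 = 0 → B_y = 4850 lb.
ΣM about B: M_B − 150·10.9 − 1700·4 − 1050·9.5 − 1950·5.5 = 0 → M_B = 29140 lb·ft.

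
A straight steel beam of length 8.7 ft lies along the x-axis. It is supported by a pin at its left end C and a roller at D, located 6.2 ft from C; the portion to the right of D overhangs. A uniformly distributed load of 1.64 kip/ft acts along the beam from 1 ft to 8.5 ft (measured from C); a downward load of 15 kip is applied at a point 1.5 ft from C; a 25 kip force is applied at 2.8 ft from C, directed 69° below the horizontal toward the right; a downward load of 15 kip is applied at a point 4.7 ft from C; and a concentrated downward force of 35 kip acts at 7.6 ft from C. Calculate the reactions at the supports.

C_x = -8.959 kip, C_y = 22.77 kip, D_y = 77.87 kip

Resultant of the distributed load: 1.64 × 7.5 = 12.3 kip at 4.75 ft from C.
Taking moments about C: D_y·6.2 − (1.64·7.5)·4.75 − 15·1.5 − 25·sin69°·2.8 − 15·4.7 − 35·7.6 = 0 → D_y = 482.776/6.2 = 77.8671 ≈ 77.87 kip.
ΣF_y = 0: C_y + 77.8671 − 1.64·7.5 − 15 − 25·sin69° − 15 − 35 = 0 → C_y = 22.77 kip.
ΣF_x = 0: C_x + 25·cos69° = 0 → C_x = -8.959 kip.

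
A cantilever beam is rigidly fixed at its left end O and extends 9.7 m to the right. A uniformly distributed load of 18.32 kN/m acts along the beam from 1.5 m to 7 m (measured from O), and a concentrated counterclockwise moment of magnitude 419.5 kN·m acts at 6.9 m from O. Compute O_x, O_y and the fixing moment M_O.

Resultant of the distributed load: 18.32 × 5.5 = 100.76 kN at 4.25 m from O.
ΣF_x = 0: O_x = 0.
ΣF_y = 0: O_y − 18.32·5.5 = 0 → O_y = 100.8 kN.
ΣM about O: M_O − (18.32·5.5)·4.25 + 419.5 = 0 → M_O = 8.730 kN·m.

O_x = 0, O_y = 100.8 kN, M_O = 8.730 kN·m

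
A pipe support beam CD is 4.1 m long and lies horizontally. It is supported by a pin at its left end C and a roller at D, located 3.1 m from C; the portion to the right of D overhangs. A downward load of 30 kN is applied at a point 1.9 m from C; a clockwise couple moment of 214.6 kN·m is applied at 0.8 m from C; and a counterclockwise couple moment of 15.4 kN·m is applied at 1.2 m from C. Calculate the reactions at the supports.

C_x = 0, C_y = -52.65 kN, D_y = 82.65 kN

ΣM about C: D_y·3.1 − 30·1.9 − 214.6 + 15.4 = 0 → D_y = 256.2/3.1 = 82.6452 ≈ 82.65 kN.
ΣF_y = 0: C_y + 82.6452 − 30 = 0 → C_y = -52.65 kN.
ΣF_x = 0: no horizontal applied forces, so C_x = 0.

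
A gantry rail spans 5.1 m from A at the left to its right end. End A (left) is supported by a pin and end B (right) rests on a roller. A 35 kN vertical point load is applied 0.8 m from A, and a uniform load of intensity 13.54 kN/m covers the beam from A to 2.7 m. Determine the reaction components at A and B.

A_x = 0, A_y = 56.39 kN, B_y = 15.17 kN

Resultant of the distributed load: 13.54 × 2.7 = 36.558 kN at 1.35 m from A.
Moments about A: B_y·5.1 − 35·0.8 − (13.54·2.7)·1.35 = 0 → B_y = 77.3533/5.1 = 15.1673 ≈ 15.17 kN.
ΣF_y = 0: A_y + 15.1673 − 35 − 13.54·2.7 = 0 → A_y = 56.39 kN.
ΣF_x = 0: no horizontal applied forces, so A_x = 0.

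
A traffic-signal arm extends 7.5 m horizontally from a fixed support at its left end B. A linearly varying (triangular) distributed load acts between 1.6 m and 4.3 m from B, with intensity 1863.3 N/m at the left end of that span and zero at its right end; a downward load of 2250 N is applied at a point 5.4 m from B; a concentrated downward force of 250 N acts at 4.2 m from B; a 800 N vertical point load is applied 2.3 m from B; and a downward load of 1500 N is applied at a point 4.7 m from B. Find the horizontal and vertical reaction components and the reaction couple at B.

Resultant of the triangular load: ½ × 1863.3 × 2.7 = 2515.455 N, acting at 2.5 m from B (one-third of the span from the peak).
ΣF_x = 0: B_x = 0.
ΣF_y = 0: B_y − ½·1863.3·2.7 − 2250 − 250 − 800 − 1500 = 0 → B_y = 7315 N.
ΣM about B: M_B − (½·1863.3·2.7)·2.5 − 2250·5.4 − 250·4.2 − 800·2.3 − 1500·4.7 = 0 → M_B = 28380 N·m.

B_x = 0, B_y = 7315 N, M_B = 28380 N·m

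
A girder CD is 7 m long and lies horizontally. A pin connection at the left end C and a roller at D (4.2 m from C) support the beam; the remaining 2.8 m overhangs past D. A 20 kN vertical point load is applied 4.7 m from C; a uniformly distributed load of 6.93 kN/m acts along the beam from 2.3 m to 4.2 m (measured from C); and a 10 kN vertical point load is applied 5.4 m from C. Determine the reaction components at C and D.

C_x = 0, C_y = -2.260 kN, D_y = 45.43 kN

Resultant of the distributed load: 6.93 × 1.9 = 13.167 kN at 3.25 m from C.
ΣM about C: D_y·4.2 − 20·4.7 − (6.93·1.9)·3.25 − 10·5.4 = 0 → D_y = 190.79275/4.2 = 45.4268 ≈ 45.43 kN.
ΣF_y = 0: C_y + 45.4268 − 20 − 6.93·1.9 − 10 = 0 → C_y = -2.260 kN.
ΣF_x = 0: no horizontal applied forces, so C_x = 0.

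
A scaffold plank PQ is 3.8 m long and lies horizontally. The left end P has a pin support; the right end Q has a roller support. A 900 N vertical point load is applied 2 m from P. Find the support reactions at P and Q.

Taking moments about P: Q_y·3.8 − 900·2 = 0 → Q_y = 1800/3.8 = 473.684 ≈ 473.7 N.
ΣF_y = 0: P_y + 473.684 − 900 = 0 → P_y = 426.3 N.
ΣF_x = 0: no horizontal applied forces, so P_x = 0.

P_x = 0, P_y = 426.3 N, Q_y = 473.7 N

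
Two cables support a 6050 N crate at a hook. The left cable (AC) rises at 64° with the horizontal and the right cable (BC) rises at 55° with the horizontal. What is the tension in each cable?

T_AC = 3968 N, T_BC = 3032 N

ΣF_x = 0: −T_AC·cos64° + T_BC·cos55° = 0 → T_BC = 0.764277·T_AC.
ΣF_y = 0: T_AC·sin64° + T_BC·sin55° = 6050.
Substitute: T_AC·(0.898794 + 0.764277·0.819152) = 6050 → T_AC = 3967.6 ≈ 3968 N.
Then T_BC = 0.764277 × 3967.6 = 3032 N.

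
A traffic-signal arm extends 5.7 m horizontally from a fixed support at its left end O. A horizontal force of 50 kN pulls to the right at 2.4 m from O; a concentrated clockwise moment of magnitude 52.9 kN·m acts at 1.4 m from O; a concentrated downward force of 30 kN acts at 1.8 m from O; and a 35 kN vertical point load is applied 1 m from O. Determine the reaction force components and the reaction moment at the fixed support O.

O_x = -50.00 kN, O_y = 65.00 kN, M_O = 141.9 kN·m

ΣF_x = 0: O_x + 50 = 0 → O_x = -50.00 kN.
ΣF_y = 0: O_y − 30 − 35 = 0 → O_y = 65.00 kN.
ΣM about O: M_O − 52.9 − 30·1.8 − 35·1 = 0 → M_O = 141.9 kN·m.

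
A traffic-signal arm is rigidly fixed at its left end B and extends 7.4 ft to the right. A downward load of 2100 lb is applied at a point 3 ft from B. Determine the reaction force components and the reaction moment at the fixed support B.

ΣF_x = 0: B_x = 0.
ΣF_y = 0: B_y − 2100 = 0 → B_y = 2100 lb.
ΣM about B: M_B − 2100·3 = 0 → M_B = 6300 lb·ft.

B_x = 0, B_y = 2100 lb, M_B = 6300 lb·ft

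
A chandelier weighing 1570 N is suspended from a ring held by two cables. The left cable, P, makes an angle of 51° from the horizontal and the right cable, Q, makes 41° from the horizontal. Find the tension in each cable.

ΣF_x = 0: −T_P·cos51° + T_Q·cos41° = 0 → T_Q = 0.833858·T_P.
ΣF_y = 0: T_P·sin51° + T_Q·sin41° = 1570.
Substitute: T_P·(0.777146 + 0.833858·0.656059) = 1570 → T_P = 1185.62 ≈ 1186 N.
Then T_Q = 0.833858 × 1185.62 = 988.6 N.

T_P = 1186 N, T_Q = 988.6 N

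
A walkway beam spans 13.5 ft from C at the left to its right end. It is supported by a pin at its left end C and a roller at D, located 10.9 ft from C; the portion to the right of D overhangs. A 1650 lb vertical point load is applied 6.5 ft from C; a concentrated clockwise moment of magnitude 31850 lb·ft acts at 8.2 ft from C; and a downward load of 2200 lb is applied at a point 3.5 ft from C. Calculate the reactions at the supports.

ΣM about C: D_y·10.9 − 1650·6.5 − 31850 − 2200·3.5 = 0 → D_y = 50275/10.9 = 4612.39 ≈ 4612 lb.
ΣF_y = 0: C_y + 4612.39 − 1650 − 2200 = 0 → C_y = -762.4 lb.
ΣF_x = 0: no horizontal applied forces, so C_x = 0.

C_x = 0, C_y = -762.4 lb, D_y = 4612 lb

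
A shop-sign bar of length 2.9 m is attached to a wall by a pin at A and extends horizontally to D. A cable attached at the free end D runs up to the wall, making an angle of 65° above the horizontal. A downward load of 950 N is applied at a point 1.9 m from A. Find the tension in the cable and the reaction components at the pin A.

T = 686.8 N, A_x = 290.2 N, A_y = 327.6 N

ΣM about A: T·sin65°·2.9 − 950·1.9 = 0 → T = 1805/(2.9·0.906308) = 686.757 ≈ 686.8 N.
ΣF_x = 0: A_x − T·cos65° = 0 → A_x = 686.757 × 0.422618 = 290.2 N.
ΣF_y = 0: A_y + T·sin65° − 950 = 0 → A_y = 950 − 686.757 × 0.906308 = 327.6 N.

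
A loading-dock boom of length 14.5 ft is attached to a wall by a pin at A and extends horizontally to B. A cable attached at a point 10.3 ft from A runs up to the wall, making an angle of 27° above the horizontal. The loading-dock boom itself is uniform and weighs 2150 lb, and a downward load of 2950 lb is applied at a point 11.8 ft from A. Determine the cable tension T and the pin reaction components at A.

ΣM about A: T·sin27°·10.3 − 2150·7.25 − 2950·11.8 = 0 → T = 50397.5/(10.3·0.45399) = 10777.7 ≈ 10780 lb.
ΣF_x = 0: A_x − T·cos27° = 0 → A_x = 10777.7 × 0.891007 = 9603 lb.
ΣF_y = 0: A_y + T·sin27° − 2150 − 2950 = 0 → A_y = 5100 − 10777.7 × 0.45399 = 207.0 lb.

T = 10780 lb, A_x = 9603 lb, A_y = 207.0 lb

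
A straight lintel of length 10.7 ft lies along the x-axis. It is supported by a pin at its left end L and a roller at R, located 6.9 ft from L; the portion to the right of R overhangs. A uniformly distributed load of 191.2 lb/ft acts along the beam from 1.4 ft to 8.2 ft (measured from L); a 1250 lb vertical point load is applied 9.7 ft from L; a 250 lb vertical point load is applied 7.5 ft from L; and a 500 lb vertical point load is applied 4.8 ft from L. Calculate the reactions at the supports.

L_x = 0, L_y = 18.89 lb, R_y = 3281 lb

Resultant of the distributed load: 191.2 × 6.8 = 1300.16 lb at 4.8 ft from L.
ΣM about L: R_y·6.9 − (191.2·6.8)·4.8 − 1250·9.7 − 250·7.5 − 500·4.8 = 0 → R_y = 22640.768/6.9 = 3281.27 ≈ 3281 lb.
ΣF_y = 0: L_y + 3281.27 − 191.2·6.8 − 1250 − 250 − 500 = 0 → L_y = 18.89 lb.
ΣF_x = 0: no horizontal applied forces, so L_x = 0.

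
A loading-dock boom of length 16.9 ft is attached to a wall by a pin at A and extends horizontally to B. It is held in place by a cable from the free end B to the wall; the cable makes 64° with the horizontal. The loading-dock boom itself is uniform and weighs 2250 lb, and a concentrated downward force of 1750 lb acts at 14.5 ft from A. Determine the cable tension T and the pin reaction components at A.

T = 2922 lb, A_x = 1281 lb, A_y = 1374 lb

ΣM about A: T·sin64°·16.9 − 2250·8.45 − 1750·14.5 = 0 → T = 44387.5/(16.9·0.898794) = 2922.23 ≈ 2922 lb.
ΣF_x = 0: A_x − T·cos64° = 0 → A_x = 2922.23 × 0.438371 = 1281 lb.
ΣF_y = 0: A_y + T·sin64° − 2250 − 1750 = 0 → A_y = 4000 − 2922.23 × 0.898794 = 1374 lb.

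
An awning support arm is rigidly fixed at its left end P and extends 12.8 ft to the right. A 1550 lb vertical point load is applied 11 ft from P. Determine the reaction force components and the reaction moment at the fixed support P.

ΣF_x = 0: P_x = 0.
ΣF_y = 0: P_y − 1550 = 0 → P_y = 1550 lb.
ΣM about P: M_P − 1550·11 = 0 → M_P = 17050 lb·ft.

P_x = 0, P_y = 1550 lb, M_P = 17050 lb·ft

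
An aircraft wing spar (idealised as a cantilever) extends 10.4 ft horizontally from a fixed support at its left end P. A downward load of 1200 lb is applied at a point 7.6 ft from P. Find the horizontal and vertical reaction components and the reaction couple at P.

P_x = 0, P_y = 1200 lb, M_P = 9120 lb·ft

ΣF_x = 0: P_x = 0.
ΣF_y = 0: P_y − 1200 = 0 → P_y = 1200 lb.
ΣM about P: M_P − 1200·7.6 = 0 → M_P = 9120 lb·ft.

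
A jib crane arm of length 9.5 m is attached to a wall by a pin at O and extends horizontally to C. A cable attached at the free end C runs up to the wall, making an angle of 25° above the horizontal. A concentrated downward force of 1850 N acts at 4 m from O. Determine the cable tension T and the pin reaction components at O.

ΣM about O: T·sin25°·9.5 − 1850·4 = 0 → T = 7400/(9.5·0.422618) = 1843.15 ≈ 1843 N.
ΣF_x = 0: O_x − T·cos25° = 0 → O_x = 1843.15 × 0.906308 = 1670 N.
ΣF_y = 0: O_y + T·sin25° − 1850 = 0 → O_y = 1850 − 1843.15 × 0.422618 = 1071 N.

T = 1843 N, O_x = 1670 N, O_y = 1071 N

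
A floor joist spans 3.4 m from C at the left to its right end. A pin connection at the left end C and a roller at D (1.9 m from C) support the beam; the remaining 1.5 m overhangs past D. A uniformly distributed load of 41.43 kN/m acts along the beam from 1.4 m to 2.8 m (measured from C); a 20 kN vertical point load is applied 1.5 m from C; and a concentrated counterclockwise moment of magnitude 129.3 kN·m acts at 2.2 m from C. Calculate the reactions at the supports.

Resultant of the distributed load: 41.43 × 1.4 = 58.002 kN at 2.1 m from C.
Moments about C: D_y·1.9 − (41.43·1.4)·2.1 − 20·1.5 + 129.3 = 0 → D_y = 22.5042/1.9 = 11.8443 ≈ 11.84 kN.
ΣF_y = 0: C_y + 11.8443 − 41.43·1.4 − 20 = 0 → C_y = 66.16 kN.
ΣF_x = 0: no horizontal applied forces, so C_x = 0.

C_x = 0, C_y = 66.16 kN, D_y = 11.84 kN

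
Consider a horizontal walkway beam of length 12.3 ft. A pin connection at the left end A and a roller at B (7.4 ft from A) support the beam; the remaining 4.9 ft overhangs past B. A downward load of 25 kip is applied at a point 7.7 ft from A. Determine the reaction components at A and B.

ΣM about A: B_y·7.4 − 25·7.7 = 0 → B_y = 192.5/7.4 = 26.0135 ≈ 26.01 kip.
ΣF_y = 0: A_y + 26.0135 − 25 = 0 → A_y = -1.014 kip.
ΣF_x = 0: no horizontal applied forces, so A_x = 0.

A_x = 0, A_y = -1.014 kip, B_y = 26.01 kip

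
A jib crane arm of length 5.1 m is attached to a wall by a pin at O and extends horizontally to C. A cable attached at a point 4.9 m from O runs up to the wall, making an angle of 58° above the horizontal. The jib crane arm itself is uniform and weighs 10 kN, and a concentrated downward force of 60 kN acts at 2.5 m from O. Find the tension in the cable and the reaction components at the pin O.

ΣM about O: T·sin58°·4.9 − 10·2.55 − 60·2.5 = 0 → T = 175.5/(4.9·0.848048) = 42.2338 ≈ 42.23 kN.
ΣF_x = 0: O_x − T·cos58° = 0 → O_x = 42.2338 × 0.529919 = 22.38 kN.
ΣF_y = 0: O_y + T·sin58° − 10 − 60 = 0 → O_y = 70 − 42.2338 × 0.848048 = 34.18 kN.

T = 42.23 kN, O_x = 22.38 kN, O_y = 34.18 kN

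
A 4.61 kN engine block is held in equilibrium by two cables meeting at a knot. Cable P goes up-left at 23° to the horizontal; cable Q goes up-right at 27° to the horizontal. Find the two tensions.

T_P = 5.362 kN, T_Q = 5.540 kN

ΣF_x = 0: −T_P·cos23° + T_Q·cos27° = 0 → T_Q = 1.03311·T_P.
ΣF_y = 0: T_P·sin23° + T_Q·sin27° = 4.61.
Substitute: T_P·(0.390731 + 1.03311·0.45399) = 4.61 → T_P = 5.36201 ≈ 5.362 kN.
Then T_Q = 1.03311 × 5.36201 = 5.540 kN.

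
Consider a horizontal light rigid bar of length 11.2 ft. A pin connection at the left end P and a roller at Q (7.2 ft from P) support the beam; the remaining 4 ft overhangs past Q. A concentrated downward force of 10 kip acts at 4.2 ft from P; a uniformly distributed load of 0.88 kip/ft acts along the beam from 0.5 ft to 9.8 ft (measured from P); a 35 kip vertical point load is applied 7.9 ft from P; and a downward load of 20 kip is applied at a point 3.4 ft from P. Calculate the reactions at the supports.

P_x = 0, P_y = 13.65 kip, Q_y = 59.53 kip

Resultant of the distributed load: 0.88 × 9.3 = 8.184 kip at 5.15 ft from P.
Moments about P: Q_y·7.2 − 10·4.2 − (0.88·9.3)·5.15 − 35·7.9 − 20·3.4 = 0 → Q_y = 428.6476/7.2 = 59.5344 ≈ 59.53 kip.
ΣF_y = 0: P_y + 59.5344 − 10 − 0.88·9.3 − 35 − 20 = 0 → P_y = 13.65 kip.
ΣF_x = 0: no horizontal applied forces, so P_x = 0.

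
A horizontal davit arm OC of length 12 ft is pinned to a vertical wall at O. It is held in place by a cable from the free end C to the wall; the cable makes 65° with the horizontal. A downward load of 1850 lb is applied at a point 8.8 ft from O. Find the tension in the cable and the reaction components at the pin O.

T = 1497 lb, O_x = 632.6 lb, O_y = 493.3 lb

ΣM about O: T·sin65°·12 − 1850·8.8 = 0 → T = 16280/(12·0.906308) = 1496.92 ≈ 1497 lb.
ΣF_x = 0: O_x − T·cos65° = 0 → O_x = 1496.92 × 0.422618 = 632.6 lb.
ΣF_y = 0: O_y + T·sin65° − 1850 = 0 → O_y = 1850 − 1496.92 × 0.906308 = 493.3 lb.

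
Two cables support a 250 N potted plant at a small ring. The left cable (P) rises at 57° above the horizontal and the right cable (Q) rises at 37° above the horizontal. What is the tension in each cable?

ΣF_x = 0: −T_P·cos57° + T_Q·cos37° = 0 → T_Q = 0.681962·T_P.
ΣF_y = 0: T_P·sin57° + T_Q·sin37° = 250.
Substitute: T_P·(0.838671 + 0.681962·0.601815) = 250 → T_P = 200.146 ≈ 200.1 N.
Then T_Q = 0.681962 × 200.146 = 136.5 N.

T_P = 200.1 N, T_Q = 136.5 N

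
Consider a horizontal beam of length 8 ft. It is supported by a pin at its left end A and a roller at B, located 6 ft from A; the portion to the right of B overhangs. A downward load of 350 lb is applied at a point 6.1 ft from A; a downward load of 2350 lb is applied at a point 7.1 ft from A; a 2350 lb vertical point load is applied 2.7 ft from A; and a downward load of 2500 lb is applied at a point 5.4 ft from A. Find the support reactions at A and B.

A_x = 0, A_y = 1106 lb, B_y = 6444 lb

ΣM about A: B_y·6 − 350·6.1 − 2350·7.1 − 2350·2.7 − 2500·5.4 = 0 → B_y = 38665/6 = 6444.17 ≈ 6444 lb.
ΣF_y = 0: A_y + 6444.17 − 350 − 2350 − 2350 − 2500 = 0 → A_y = 1106 lb.
ΣF_x = 0: no horizontal applied forces, so A_x = 0.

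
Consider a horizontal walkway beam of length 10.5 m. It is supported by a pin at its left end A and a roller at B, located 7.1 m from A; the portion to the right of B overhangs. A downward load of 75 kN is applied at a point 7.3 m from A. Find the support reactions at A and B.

Moments about A: B_y·7.1 − 75·7.3 = 0 → B_y = 547.5/7.1 = 77.1127 ≈ 77.11 kN.
ΣF_y = 0: A_y + 77.1127 − 75 = 0 → A_y = -2.113 kN.
ΣF_x = 0: no horizontal applied forces, so A_x = 0.

A_x = 0, A_y = -2.113 kN, B_y = 77.11 kN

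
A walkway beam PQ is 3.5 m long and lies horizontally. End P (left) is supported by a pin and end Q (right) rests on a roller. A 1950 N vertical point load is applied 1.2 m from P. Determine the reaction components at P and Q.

P_x = 0, P_y = 1281 N, Q_y = 668.6 N

ΣM about P: Q_y·3.5 − 1950·1.2 = 0 → Q_y = 2340/3.5 = 668.571 ≈ 668.6 N.
ΣF_y = 0: P_y + 668.571 − 1950 = 0 → P_y = 1281 N.
ΣF_x = 0: no horizontal applied forces, so P_x = 0.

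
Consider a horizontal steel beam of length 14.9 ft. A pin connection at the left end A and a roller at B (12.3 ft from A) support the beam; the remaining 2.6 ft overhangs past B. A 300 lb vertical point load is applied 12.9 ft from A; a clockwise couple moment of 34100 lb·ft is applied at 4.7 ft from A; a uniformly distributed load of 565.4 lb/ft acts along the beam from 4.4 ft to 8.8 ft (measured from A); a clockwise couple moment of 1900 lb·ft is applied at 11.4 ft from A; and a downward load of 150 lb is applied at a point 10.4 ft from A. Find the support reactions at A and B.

Resultant of the distributed load: 565.4 × 4.4 = 2487.76 lb at 6.6 ft from A.
ΣM about A: B_y·12.3 − 300·12.9 − 34100 − (565.4·4.4)·6.6 − 1900 − 150·10.4 = 0 → B_y = 57849.216/12.3 = 4703.19 ≈ 4703 lb.
ΣF_y = 0: A_y + 4703.19 − 300 − 565.4·4.4 − 150 = 0 → A_y = -1765 lb.
ΣF_x = 0: no horizontal applied forces, so A_x = 0.

A_x = 0, A_y = -1765 lb, B_y = 4703 lb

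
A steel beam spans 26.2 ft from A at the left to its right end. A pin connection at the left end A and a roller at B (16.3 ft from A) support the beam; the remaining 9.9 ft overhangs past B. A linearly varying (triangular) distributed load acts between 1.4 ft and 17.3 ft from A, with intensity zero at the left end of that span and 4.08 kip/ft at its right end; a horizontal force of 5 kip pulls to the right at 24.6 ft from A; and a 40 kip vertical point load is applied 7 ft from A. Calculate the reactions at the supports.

Resultant of the triangular load: ½ × 4.08 × 15.9 = 32.436 kip, acting at 12 ft from A (one-third of the span from the peak).
Taking moments about A: B_y·16.3 − (½·4.08·15.9)·12 − 40·7 = 0 → B_y = 669.232/16.3 = 41.0572 ≈ 41.06 kip.
ΣF_y = 0: A_y + 41.0572 − ½·4.08·15.9 − 40 = 0 → A_y = 31.38 kip.
ΣF_x = 0: A_x + 5 = 0 → A_x = -5.000 kip.

A_x = -5.000 kip, A_y = 31.38 kip, B_y = 41.06 kip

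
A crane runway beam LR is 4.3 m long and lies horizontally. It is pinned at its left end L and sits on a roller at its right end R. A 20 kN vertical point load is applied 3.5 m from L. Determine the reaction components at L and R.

L_x = 0, L_y = 3.721 kN, R_y = 16.28 kN

ΣM about L: R_y·4.3 − 20·3.5 = 0 → R_y = 70/4.3 = 16.2791 ≈ 16.28 kN.
ΣF_y = 0: L_y + 16.2791 − 20 = 0 → L_y = 3.721 kN.
ΣF_x = 0: no horizontal applied forces, so L_x = 0.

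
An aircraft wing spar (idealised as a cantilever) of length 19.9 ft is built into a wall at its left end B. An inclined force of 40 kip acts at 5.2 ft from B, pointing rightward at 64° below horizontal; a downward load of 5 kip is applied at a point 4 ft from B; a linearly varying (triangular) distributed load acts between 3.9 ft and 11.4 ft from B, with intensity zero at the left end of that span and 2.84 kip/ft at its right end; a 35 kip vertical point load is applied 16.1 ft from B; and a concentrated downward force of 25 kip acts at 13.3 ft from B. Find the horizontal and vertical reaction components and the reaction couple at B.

Resultant of the triangular load: ½ × 2.84 × 7.5 = 10.65 kip, acting at 8.9 ft from B (one-third of the span from the peak).
ΣF_x = 0: B_x + 40·cos64° = 0 → B_x = -17.53 kip.
ΣF_y = 0: B_y − 40·sin64° − 5 − ½·2.84·7.5 − 35 − 25 = 0 → B_y = 111.6 kip.
ΣM about B: M_B − 40·sin64°·5.2 − 5·4 − (½·2.84·7.5)·8.9 − 35·16.1 − 25·13.3 = 0 → M_B = 1198 kip·ft.

B_x = -17.53 kip, B_y = 111.6 kip, M_B = 1198 kip·ft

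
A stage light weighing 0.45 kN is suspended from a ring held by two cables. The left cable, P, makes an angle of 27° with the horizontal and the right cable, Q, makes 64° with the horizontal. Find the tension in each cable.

T_P = 0.1973 kN, T_Q = 0.4010 kN

ΣF_x = 0: −T_P·cos27° + T_Q·cos64° = 0 → T_Q = 2.03254·T_P.
ΣF_y = 0: T_P·sin27° + T_Q·sin64° = 0.45.
Substitute: T_P·(0.45399 + 2.03254·0.898794) = 0.45 → T_P = 0.197297 ≈ 0.1973 kN.
Then T_Q = 2.03254 × 0.197297 = 0.4010 kN.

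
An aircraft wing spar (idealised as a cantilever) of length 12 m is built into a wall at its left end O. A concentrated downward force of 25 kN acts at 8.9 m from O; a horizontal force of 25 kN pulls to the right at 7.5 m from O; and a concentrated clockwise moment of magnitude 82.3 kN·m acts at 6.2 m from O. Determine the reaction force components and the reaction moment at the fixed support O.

O_x = -25.00 kN, O_y = 25.00 kN, M_O = 304.8 kN·m

ΣF_x = 0: O_x + 25 = 0 → O_x = -25.00 kN.
ΣF_y = 0: O_y − 25 = 0 → O_y = 25.00 kN.
ΣM about O: M_O − 25·8.9 − 82.3 = 0 → M_O = 304.8 kN·m.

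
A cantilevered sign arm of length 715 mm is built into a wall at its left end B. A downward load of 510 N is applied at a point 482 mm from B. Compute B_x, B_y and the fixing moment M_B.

B_x = 0, B_y = 510.0 N, M_B = 245800 N·mm

ΣF_x = 0: B_x = 0.
ΣF_y = 0: B_y − 510 = 0 → B_y = 510.0 N.
ΣM about B: M_B − 510·482 = 0 → M_B = 245800 N·mm.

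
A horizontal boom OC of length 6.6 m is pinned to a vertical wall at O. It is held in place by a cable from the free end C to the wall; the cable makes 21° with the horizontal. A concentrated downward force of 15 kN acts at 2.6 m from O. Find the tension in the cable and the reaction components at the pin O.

ΣM about O: T·sin21°·6.6 − 15·2.6 = 0 → T = 39/(6.6·0.358368) = 16.4889 ≈ 16.49 kN.
ΣF_x = 0: O_x − T·cos21° = 0 → O_x = 16.4889 × 0.93358 = 15.39 kN.
ΣF_y = 0: O_y + T·sin21° − 15 = 0 → O_y = 15 − 16.4889 × 0.358368 = 9.091 kN.

T = 16.49 kN, O_x = 15.39 kN, O_y = 9.091 kN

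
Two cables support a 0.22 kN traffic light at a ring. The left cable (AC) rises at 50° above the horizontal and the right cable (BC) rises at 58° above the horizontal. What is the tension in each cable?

T_AC = 0.1226 kN, T_BC = 0.1487 kN

ΣF_x = 0: −T_AC·cos50° + T_BC·cos58° = 0 → T_BC = 1.21299·T_AC.
ΣF_y = 0: T_AC·sin50° + T_BC·sin58° = 0.22.
Substitute: T_AC·(0.766044 + 1.21299·0.848048) = 0.22 → T_AC = 0.122582 ≈ 0.1226 kN.
Then T_BC = 1.21299 × 0.122582 = 0.1487 kN.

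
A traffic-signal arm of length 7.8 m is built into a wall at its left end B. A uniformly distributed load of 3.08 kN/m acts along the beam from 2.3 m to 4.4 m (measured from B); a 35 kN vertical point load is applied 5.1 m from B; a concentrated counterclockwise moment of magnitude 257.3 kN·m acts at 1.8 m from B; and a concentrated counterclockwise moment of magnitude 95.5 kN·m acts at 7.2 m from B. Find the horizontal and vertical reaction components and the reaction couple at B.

Resultant of the distributed load: 3.08 × 2.1 = 6.468 kN at 3.35 m from B.
ΣF_x = 0: B_x = 0.
ΣF_y = 0: B_y − 3.08·2.1 − 35 = 0 → B_y = 41.47 kN.
ΣM about B: M_B − (3.08·2.1)·3.35 − 35·5.1 + 257.3 + 95.5 = 0 → M_B = -152.6 kN·m.

B_x = 0, B_y = 41.47 kN, M_B = -152.6 kN·m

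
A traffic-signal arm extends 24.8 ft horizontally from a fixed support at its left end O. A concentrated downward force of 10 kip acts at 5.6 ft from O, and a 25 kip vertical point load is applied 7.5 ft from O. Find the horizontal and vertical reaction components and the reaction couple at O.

O_x = 0, O_y = 35.00 kip, M_O = 243.5 kip·ft

ΣF_x = 0: O_x = 0.
ΣF_y = 0: O_y − 10 − 25 = 0 → O_y = 35.00 kip.
ΣM about O: M_O − 10·5.6 − 25·7.5 = 0 → M_O = 243.5 kip·ft.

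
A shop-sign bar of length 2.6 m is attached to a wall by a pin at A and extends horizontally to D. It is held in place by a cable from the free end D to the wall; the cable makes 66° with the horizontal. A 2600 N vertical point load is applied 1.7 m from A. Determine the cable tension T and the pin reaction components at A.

T = 1861 N, A_x = 756.9 N, A_y = 900.0 N

ΣM about A: T·sin66°·2.6 − 2600·1.7 = 0 → T = 4420/(2.6·0.913545) = 1860.88 ≈ 1861 N.
ΣF_x = 0: A_x − T·cos66° = 0 → A_x = 1860.88 × 0.406737 = 756.9 N.
ΣF_y = 0: A_y + T·sin66° − 2600 = 0 → A_y = 2600 − 1860.88 × 0.913545 = 900.0 N.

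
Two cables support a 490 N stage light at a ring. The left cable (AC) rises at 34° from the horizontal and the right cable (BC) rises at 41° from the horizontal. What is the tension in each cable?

ΣF_x = 0: −T_AC·cos34° + T_BC·cos41° = 0 → T_BC = 1.09849·T_AC.
ΣF_y = 0: T_AC·sin34° + T_BC·sin41° = 490.
Substitute: T_AC·(0.559193 + 1.09849·0.656059) = 490 → T_AC = 382.852 ≈ 382.9 N.
Then T_BC = 1.09849 × 382.852 = 420.6 N.

T_AC = 382.9 N, T_BC = 420.6 N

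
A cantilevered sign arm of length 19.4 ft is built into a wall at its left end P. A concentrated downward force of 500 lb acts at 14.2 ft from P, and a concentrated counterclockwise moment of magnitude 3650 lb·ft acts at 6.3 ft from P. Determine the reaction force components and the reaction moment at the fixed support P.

ΣF_x = 0: P_x = 0.
ΣF_y = 0: P_y − 500 = 0 → P_y = 500.0 lb.
ΣM about P: M_P − 500·14.2 + 3650 = 0 → M_P = 3450 lb·ft.

P_x = 0, P_y = 500.0 lb, M_P = 3450 lb·ft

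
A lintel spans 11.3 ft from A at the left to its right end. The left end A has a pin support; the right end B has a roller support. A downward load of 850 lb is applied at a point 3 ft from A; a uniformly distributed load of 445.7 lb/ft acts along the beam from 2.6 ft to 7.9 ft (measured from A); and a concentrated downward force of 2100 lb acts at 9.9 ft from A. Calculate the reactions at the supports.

A_x = 0, A_y = 2149 lb, B_y = 3163 lb

Resultant of the distributed load: 445.7 × 5.3 = 2362.21 lb at 5.25 ft from A.
Moments about A: B_y·11.3 − 850·3 − (445.7·5.3)·5.25 − 2100·9.9 = 0 → B_y = 35741.6025/11.3 = 3162.97 ≈ 3163 lb.
ΣF_y = 0: A_y + 3162.97 − 850 − 445.7·5.3 − 2100 = 0 → A_y = 2149 lb.
ΣF_x = 0: no horizontal applied forces, so A_x = 0.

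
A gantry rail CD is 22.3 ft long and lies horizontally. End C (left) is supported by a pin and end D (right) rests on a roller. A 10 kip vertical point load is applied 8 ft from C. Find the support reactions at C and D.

C_x = 0, C_y = 6.413 kip, D_y = 3.587 kip

Taking moments about C: D_y·22.3 − 10·8 = 0 → D_y = 80/22.3 = 3.58744 ≈ 3.587 kip.
ΣF_y = 0: C_y + 3.58744 − 10 = 0 → C_y = 6.413 kip.
ΣF_x = 0: no horizontal applied forces, so C_x = 0.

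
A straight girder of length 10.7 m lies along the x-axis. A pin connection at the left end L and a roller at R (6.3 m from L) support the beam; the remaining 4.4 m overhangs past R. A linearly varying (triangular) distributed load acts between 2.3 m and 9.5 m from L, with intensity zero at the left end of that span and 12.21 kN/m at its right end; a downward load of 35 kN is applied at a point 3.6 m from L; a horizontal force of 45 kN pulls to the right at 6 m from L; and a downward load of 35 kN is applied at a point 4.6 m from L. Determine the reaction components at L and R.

L_x = -45.00 kN, L_y = 18.86 kN, R_y = 95.09 kN

Resultant of the triangular load: ½ × 12.21 × 7.2 = 43.956 kN, acting at 7.1 m from L (one-third of the span from the peak).
Taking moments about L: R_y·6.3 − (½·12.21·7.2)·7.1 − 35·3.6 − 35·4.6 = 0 → R_y = 599.0876/6.3 = 95.0933 ≈ 95.09 kN.
ΣF_y = 0: L_y + 95.0933 − ½·12.21·7.2 − 35 − 35 = 0 → L_y = 18.86 kN.
ΣF_x = 0: L_x + 45 = 0 → L_x = -45.00 kN.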